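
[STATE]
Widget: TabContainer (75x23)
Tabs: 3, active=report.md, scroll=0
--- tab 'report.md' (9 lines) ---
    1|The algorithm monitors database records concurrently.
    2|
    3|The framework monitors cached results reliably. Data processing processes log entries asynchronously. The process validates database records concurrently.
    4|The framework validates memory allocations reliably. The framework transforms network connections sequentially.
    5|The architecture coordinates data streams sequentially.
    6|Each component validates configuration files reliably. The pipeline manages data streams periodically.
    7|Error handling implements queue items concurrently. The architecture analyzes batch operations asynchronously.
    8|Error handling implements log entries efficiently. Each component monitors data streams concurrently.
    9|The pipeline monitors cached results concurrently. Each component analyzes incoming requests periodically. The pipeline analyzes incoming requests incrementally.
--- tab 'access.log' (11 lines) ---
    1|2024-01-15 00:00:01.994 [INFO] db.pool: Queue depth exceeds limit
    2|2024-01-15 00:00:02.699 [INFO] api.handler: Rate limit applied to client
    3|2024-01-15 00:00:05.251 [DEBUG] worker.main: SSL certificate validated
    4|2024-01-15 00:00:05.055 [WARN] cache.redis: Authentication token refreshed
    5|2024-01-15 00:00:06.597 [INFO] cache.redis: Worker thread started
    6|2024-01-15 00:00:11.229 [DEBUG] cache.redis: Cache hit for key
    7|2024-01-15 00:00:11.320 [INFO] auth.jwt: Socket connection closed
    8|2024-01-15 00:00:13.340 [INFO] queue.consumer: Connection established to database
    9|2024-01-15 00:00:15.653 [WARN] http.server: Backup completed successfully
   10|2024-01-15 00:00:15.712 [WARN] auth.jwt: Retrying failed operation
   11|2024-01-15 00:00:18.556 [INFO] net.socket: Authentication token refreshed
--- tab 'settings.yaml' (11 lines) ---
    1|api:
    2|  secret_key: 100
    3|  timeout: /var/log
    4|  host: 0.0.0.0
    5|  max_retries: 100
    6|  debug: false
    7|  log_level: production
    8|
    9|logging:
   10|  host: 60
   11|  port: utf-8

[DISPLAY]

[report.md]│ access.log │ settings.yaml                                    
───────────────────────────────────────────────────────────────────────────
The algorithm monitors database records concurrently.                      
                                                                           
The framework monitors cached results reliably. Data processing processes l
The framework validates memory allocations reliably. The framework transfor
The architecture coordinates data streams sequentially.                    
Each component validates configuration files reliably. The pipeline manages
Error handling implements queue items concurrently. The architecture analyz
Error handling implements log entries efficiently. Each component monitors 
The pipeline monitors cached results concurrently. Each component analyzes 
                                                                           
                                                                           
                                                                           
                                                                           
                                                                           
                                                                           
                                                                           
                                                                           
                                                                           
                                                                           
                                                                           
                                                                           


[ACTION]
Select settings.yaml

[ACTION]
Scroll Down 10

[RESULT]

 report.md │ access.log │[settings.yaml]                                   
───────────────────────────────────────────────────────────────────────────
  port: utf-8                                                              
                                                                           
                                                                           
                                                                           
                                                                           
                                                                           
                                                                           
                                                                           
                                                                           
                                                                           
                                                                           
                                                                           
                                                                           
                                                                           
                                                                           
                                                                           
                                                                           
                                                                           
                                                                           
                                                                           
                                                                           


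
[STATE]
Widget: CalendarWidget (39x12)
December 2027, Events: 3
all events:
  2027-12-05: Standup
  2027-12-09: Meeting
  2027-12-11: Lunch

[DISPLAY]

             December 2027             
Mo Tu We Th Fr Sa Su                   
       1  2  3  4  5*                  
 6  7  8  9* 10 11* 12                 
13 14 15 16 17 18 19                   
20 21 22 23 24 25 26                   
27 28 29 30 31                         
                                       
                                       
                                       
                                       
                                       


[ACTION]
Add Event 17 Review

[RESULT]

             December 2027             
Mo Tu We Th Fr Sa Su                   
       1  2  3  4  5*                  
 6  7  8  9* 10 11* 12                 
13 14 15 16 17* 18 19                  
20 21 22 23 24 25 26                   
27 28 29 30 31                         
                                       
                                       
                                       
                                       
                                       


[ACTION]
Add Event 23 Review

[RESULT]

             December 2027             
Mo Tu We Th Fr Sa Su                   
       1  2  3  4  5*                  
 6  7  8  9* 10 11* 12                 
13 14 15 16 17* 18 19                  
20 21 22 23* 24 25 26                  
27 28 29 30 31                         
                                       
                                       
                                       
                                       
                                       


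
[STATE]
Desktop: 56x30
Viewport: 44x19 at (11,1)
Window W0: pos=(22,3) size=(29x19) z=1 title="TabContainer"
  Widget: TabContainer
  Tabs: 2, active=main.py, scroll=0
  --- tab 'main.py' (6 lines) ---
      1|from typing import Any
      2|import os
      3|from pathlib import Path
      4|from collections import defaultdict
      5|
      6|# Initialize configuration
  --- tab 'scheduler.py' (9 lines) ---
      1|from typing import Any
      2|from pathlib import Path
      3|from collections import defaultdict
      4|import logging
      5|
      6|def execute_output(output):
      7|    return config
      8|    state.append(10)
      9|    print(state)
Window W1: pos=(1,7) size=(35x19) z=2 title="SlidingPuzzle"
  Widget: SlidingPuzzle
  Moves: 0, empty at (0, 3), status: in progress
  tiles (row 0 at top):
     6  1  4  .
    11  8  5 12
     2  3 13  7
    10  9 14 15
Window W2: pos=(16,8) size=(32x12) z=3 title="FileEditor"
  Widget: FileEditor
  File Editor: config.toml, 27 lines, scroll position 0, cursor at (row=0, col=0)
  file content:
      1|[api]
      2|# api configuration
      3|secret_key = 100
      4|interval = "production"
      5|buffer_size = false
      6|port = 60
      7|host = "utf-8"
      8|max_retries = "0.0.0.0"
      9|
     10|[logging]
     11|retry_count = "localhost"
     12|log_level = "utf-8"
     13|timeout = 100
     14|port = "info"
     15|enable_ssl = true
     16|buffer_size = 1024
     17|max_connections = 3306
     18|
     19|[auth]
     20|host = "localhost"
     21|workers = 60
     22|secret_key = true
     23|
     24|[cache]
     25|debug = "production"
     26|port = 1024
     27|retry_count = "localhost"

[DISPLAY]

                                            
                                            
           ┏━━━━━━━━━━━━━━━━━━━━━━━━━━━┓    
           ┃ TabContainer              ┃    
           ┠───────────────────────────┨    
           ┃[main.py]│ scheduler.py    ┃    
━━━━━━━━━━━━━━━━━━━━━━━━┓──────────────┃    
uzzle┏━━━━━━━━━━━━━━━━━━━━━━━━━━━━━━┓  ┃    
─────┃ FileEditor                   ┃  ┃    
─┬───┠──────────────────────────────┨  ┃    
 │  4┃█api]                        ▲┃ef┃    
─┼───┃# api configuration          █┃  ┃    
 │  5┃secret_key = 100             ░┃n ┃    
─┼───┃interval = "production"      ░┃  ┃    
 │ 13┃buffer_size = false          ░┃  ┃    
─┼───┃port = 60                    ░┃  ┃    
 │ 14┃host = "utf-8"               ░┃  ┃    
─┴───┃max_retries = "0.0.0.0"      ▼┃  ┃    
     ┗━━━━━━━━━━━━━━━━━━━━━━━━━━━━━━┛  ┃    


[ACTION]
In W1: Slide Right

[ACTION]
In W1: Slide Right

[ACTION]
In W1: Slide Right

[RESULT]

                                            
                                            
           ┏━━━━━━━━━━━━━━━━━━━━━━━━━━━┓    
           ┃ TabContainer              ┃    
           ┠───────────────────────────┨    
           ┃[main.py]│ scheduler.py    ┃    
━━━━━━━━━━━━━━━━━━━━━━━━┓──────────────┃    
uzzle┏━━━━━━━━━━━━━━━━━━━━━━━━━━━━━━┓  ┃    
─────┃ FileEditor                   ┃  ┃    
─┬───┠──────────────────────────────┨  ┃    
 │  1┃█api]                        ▲┃ef┃    
─┼───┃# api configuration          █┃  ┃    
 │  5┃secret_key = 100             ░┃n ┃    
─┼───┃interval = "production"      ░┃  ┃    
 │ 13┃buffer_size = false          ░┃  ┃    
─┼───┃port = 60                    ░┃  ┃    
 │ 14┃host = "utf-8"               ░┃  ┃    
─┴───┃max_retries = "0.0.0.0"      ▼┃  ┃    
     ┗━━━━━━━━━━━━━━━━━━━━━━━━━━━━━━┛  ┃    


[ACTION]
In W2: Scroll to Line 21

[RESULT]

                                            
                                            
           ┏━━━━━━━━━━━━━━━━━━━━━━━━━━━┓    
           ┃ TabContainer              ┃    
           ┠───────────────────────────┨    
           ┃[main.py]│ scheduler.py    ┃    
━━━━━━━━━━━━━━━━━━━━━━━━┓──────────────┃    
uzzle┏━━━━━━━━━━━━━━━━━━━━━━━━━━━━━━┓  ┃    
─────┃ FileEditor                   ┃  ┃    
─┬───┠──────────────────────────────┨  ┃    
 │  1┃host = "localhost"           ▲┃ef┃    
─┼───┃workers = 60                 ░┃  ┃    
 │  5┃secret_key = true            ░┃n ┃    
─┼───┃                             ░┃  ┃    
 │ 13┃[cache]                      ░┃  ┃    
─┼───┃debug = "production"         ░┃  ┃    
 │ 14┃port = 1024                  █┃  ┃    
─┴───┃retry_count = "localhost"    ▼┃  ┃    
     ┗━━━━━━━━━━━━━━━━━━━━━━━━━━━━━━┛  ┃    


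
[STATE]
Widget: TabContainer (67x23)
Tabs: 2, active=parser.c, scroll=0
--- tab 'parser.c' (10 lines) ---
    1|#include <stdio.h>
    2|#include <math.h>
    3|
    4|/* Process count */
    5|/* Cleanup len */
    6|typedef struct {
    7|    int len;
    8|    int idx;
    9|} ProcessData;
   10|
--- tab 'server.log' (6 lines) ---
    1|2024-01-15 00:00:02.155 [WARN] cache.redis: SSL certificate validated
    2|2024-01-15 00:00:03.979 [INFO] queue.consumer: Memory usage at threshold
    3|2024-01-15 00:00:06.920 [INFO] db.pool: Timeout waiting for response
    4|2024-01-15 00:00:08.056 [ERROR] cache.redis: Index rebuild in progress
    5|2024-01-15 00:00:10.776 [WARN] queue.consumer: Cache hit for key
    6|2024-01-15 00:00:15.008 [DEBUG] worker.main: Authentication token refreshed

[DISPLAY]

[parser.c]│ server.log                                             
───────────────────────────────────────────────────────────────────
#include <stdio.h>                                                 
#include <math.h>                                                  
                                                                   
/* Process count */                                                
/* Cleanup len */                                                  
typedef struct {                                                   
    int len;                                                       
    int idx;                                                       
} ProcessData;                                                     
                                                                   
                                                                   
                                                                   
                                                                   
                                                                   
                                                                   
                                                                   
                                                                   
                                                                   
                                                                   
                                                                   
                                                                   


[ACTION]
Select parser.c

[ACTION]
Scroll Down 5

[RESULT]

[parser.c]│ server.log                                             
───────────────────────────────────────────────────────────────────
typedef struct {                                                   
    int len;                                                       
    int idx;                                                       
} ProcessData;                                                     
                                                                   
                                                                   
                                                                   
                                                                   
                                                                   
                                                                   
                                                                   
                                                                   
                                                                   
                                                                   
                                                                   
                                                                   
                                                                   
                                                                   
                                                                   
                                                                   
                                                                   


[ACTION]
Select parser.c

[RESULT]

[parser.c]│ server.log                                             
───────────────────────────────────────────────────────────────────
#include <stdio.h>                                                 
#include <math.h>                                                  
                                                                   
/* Process count */                                                
/* Cleanup len */                                                  
typedef struct {                                                   
    int len;                                                       
    int idx;                                                       
} ProcessData;                                                     
                                                                   
                                                                   
                                                                   
                                                                   
                                                                   
                                                                   
                                                                   
                                                                   
                                                                   
                                                                   
                                                                   
                                                                   


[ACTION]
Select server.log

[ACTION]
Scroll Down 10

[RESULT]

 parser.c │[server.log]                                            
───────────────────────────────────────────────────────────────────
2024-01-15 00:00:15.008 [DEBUG] worker.main: Authentication token r
                                                                   
                                                                   
                                                                   
                                                                   
                                                                   
                                                                   
                                                                   
                                                                   
                                                                   
                                                                   
                                                                   
                                                                   
                                                                   
                                                                   
                                                                   
                                                                   
                                                                   
                                                                   
                                                                   
                                                                   


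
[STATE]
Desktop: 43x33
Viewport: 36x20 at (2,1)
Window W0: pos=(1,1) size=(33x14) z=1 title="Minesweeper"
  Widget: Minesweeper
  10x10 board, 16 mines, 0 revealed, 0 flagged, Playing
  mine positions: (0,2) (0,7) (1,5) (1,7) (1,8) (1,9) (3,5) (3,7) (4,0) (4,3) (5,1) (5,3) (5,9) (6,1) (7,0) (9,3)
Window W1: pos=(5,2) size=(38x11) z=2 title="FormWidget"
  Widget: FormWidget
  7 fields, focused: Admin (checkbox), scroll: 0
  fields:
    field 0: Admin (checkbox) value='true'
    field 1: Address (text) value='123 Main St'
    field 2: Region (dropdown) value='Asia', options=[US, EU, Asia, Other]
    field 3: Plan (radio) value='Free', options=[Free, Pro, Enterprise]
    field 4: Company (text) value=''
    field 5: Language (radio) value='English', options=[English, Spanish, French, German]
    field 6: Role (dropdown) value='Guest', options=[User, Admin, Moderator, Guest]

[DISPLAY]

━━━━━━━━━━━━━━━━━━━━━━━━━━━━━━━┓    
 Mi┏━━━━━━━━━━━━━━━━━━━━━━━━━━━━━━━━
───┃ FormWidget                     
■■■┠────────────────────────────────
■■■┃> Admin:      [x]               
■■■┃  Address:    [123 Main St      
■■■┃  Region:     [Asia             
■■■┃  Plan:       (●) Free  ( ) Pro 
■■■┃  Company:    [                 
■■■┃  Language:   (●) English  ( ) S
■■■┃  Role:       [Guest            
■■■┗━━━━━━━━━━━━━━━━━━━━━━━━━━━━━━━━
■■■■■■■■■■                     ┃    
━━━━━━━━━━━━━━━━━━━━━━━━━━━━━━━┛    
                                    
                                    
                                    
                                    
                                    
                                    


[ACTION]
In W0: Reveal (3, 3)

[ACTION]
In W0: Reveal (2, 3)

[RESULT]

━━━━━━━━━━━━━━━━━━━━━━━━━━━━━━━┓    
 Mi┏━━━━━━━━━━━━━━━━━━━━━━━━━━━━━━━━
───┃ FormWidget                     
 1■┠────────────────────────────────
 11┃> Admin:      [x]               
   ┃  Address:    [123 Main St      
111┃  Region:     [Asia             
■■■┃  Plan:       (●) Free  ( ) Pro 
■■■┃  Company:    [                 
■■■┃  Language:   (●) English  ( ) S
■■■┃  Role:       [Guest            
■■■┗━━━━━━━━━━━━━━━━━━━━━━━━━━━━━━━━
■■■■■■■■■■                     ┃    
━━━━━━━━━━━━━━━━━━━━━━━━━━━━━━━┛    
                                    
                                    
                                    
                                    
                                    
                                    


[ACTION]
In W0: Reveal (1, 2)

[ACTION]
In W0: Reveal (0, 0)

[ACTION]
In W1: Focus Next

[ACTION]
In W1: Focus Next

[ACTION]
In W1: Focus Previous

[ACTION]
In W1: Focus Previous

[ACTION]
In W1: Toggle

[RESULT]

━━━━━━━━━━━━━━━━━━━━━━━━━━━━━━━┓    
 Mi┏━━━━━━━━━━━━━━━━━━━━━━━━━━━━━━━━
───┃ FormWidget                     
 1■┠────────────────────────────────
 11┃> Admin:      [ ]               
   ┃  Address:    [123 Main St      
111┃  Region:     [Asia             
■■■┃  Plan:       (●) Free  ( ) Pro 
■■■┃  Company:    [                 
■■■┃  Language:   (●) English  ( ) S
■■■┃  Role:       [Guest            
■■■┗━━━━━━━━━━━━━━━━━━━━━━━━━━━━━━━━
■■■■■■■■■■                     ┃    
━━━━━━━━━━━━━━━━━━━━━━━━━━━━━━━┛    
                                    
                                    
                                    
                                    
                                    
                                    


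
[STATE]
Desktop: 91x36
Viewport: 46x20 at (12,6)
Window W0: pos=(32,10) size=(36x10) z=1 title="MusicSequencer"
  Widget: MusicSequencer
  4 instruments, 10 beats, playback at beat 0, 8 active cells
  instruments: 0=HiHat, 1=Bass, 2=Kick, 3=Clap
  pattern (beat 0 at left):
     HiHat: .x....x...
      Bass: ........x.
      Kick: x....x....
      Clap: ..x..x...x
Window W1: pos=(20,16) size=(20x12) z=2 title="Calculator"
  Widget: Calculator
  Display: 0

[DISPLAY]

                                              
                                              
                                              
                                              
                    ┏━━━━━━━━━━━━━━━━━━━━━━━━━
                    ┃ MusicSequencer          
                    ┠─────────────────────────
                    ┃      ▼123456789         
                    ┃ HiHat·█····█···         
                    ┃  Bass········█·         
        ┏━━━━━━━━━━━━━━━━━━┓····█····         
        ┃ Calculator       ┃·█··█···█         
        ┠──────────────────┨                  
        ┃                 0┃━━━━━━━━━━━━━━━━━━
        ┃┌───┬───┬───┬───┐ ┃                  
        ┃│ 7 │ 8 │ 9 │ ÷ │ ┃                  
        ┃├───┼───┼───┼───┤ ┃                  
        ┃│ 4 │ 5 │ 6 │ × │ ┃                  
        ┃├───┼───┼───┼───┤ ┃                  
        ┃│ 1 │ 2 │ 3 │ - │ ┃                  


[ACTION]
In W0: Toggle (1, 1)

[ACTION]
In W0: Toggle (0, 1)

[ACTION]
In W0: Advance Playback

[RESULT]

                                              
                                              
                                              
                                              
                    ┏━━━━━━━━━━━━━━━━━━━━━━━━━
                    ┃ MusicSequencer          
                    ┠─────────────────────────
                    ┃      0▼23456789         
                    ┃ HiHat······█···         
                    ┃  Bass·█······█·         
        ┏━━━━━━━━━━━━━━━━━━┓····█····         
        ┃ Calculator       ┃·█··█···█         
        ┠──────────────────┨                  
        ┃                 0┃━━━━━━━━━━━━━━━━━━
        ┃┌───┬───┬───┬───┐ ┃                  
        ┃│ 7 │ 8 │ 9 │ ÷ │ ┃                  
        ┃├───┼───┼───┼───┤ ┃                  
        ┃│ 4 │ 5 │ 6 │ × │ ┃                  
        ┃├───┼───┼───┼───┤ ┃                  
        ┃│ 1 │ 2 │ 3 │ - │ ┃                  


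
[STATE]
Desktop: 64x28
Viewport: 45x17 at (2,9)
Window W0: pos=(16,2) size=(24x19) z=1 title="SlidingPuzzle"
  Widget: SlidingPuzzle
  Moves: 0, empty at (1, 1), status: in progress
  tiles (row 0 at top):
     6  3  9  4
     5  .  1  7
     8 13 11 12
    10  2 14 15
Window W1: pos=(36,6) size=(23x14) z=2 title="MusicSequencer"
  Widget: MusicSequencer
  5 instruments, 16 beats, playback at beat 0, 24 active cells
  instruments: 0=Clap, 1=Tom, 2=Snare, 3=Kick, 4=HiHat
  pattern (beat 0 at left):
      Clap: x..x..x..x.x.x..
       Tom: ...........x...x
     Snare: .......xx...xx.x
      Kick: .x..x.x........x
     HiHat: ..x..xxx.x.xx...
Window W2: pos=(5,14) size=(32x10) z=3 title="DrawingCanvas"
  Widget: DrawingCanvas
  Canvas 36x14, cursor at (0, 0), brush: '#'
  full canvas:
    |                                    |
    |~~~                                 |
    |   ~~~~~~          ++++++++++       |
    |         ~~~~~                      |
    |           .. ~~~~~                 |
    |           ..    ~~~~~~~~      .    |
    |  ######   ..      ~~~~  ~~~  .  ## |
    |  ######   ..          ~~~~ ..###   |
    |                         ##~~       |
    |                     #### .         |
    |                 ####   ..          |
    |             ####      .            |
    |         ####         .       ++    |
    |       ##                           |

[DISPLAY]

              ┃├────┼────┼────┼───┃      ▼123
              ┃│  8 │ 13 │ 11 │ 12┃  Clap█··█
              ┃├────┼────┼────┼───┃   Tom····
              ┃│ 10 │  2 │ 14 │ 15┃ Snare····
              ┃└────┴────┴────┴───┃  Kick·█··
   ┏━━━━━━━━━━━━━━━━━━━━━━━━━━━━━━┓ HiHat··█·
   ┃ DrawingCanvas                ┃          
   ┠──────────────────────────────┨          
   ┃+                             ┃          
   ┃~~~                           ┃          
   ┃   ~~~~~~          ++++++++++ ┃━━━━━━━━━━
   ┃         ~~~~~                ┃━━┛       
   ┃           .. ~~~~~           ┃          
   ┃           ..    ~~~~~~~~     ┃          
   ┗━━━━━━━━━━━━━━━━━━━━━━━━━━━━━━┛          
                                             
                                             


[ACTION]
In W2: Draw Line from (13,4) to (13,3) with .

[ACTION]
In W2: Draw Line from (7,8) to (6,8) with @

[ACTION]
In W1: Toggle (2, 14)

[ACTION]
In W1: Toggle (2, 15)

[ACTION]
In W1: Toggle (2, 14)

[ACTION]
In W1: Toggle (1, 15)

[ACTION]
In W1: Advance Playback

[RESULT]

              ┃├────┼────┼────┼───┃      0▼23
              ┃│  8 │ 13 │ 11 │ 12┃  Clap█··█
              ┃├────┼────┼────┼───┃   Tom····
              ┃│ 10 │  2 │ 14 │ 15┃ Snare····
              ┃└────┴────┴────┴───┃  Kick·█··
   ┏━━━━━━━━━━━━━━━━━━━━━━━━━━━━━━┓ HiHat··█·
   ┃ DrawingCanvas                ┃          
   ┠──────────────────────────────┨          
   ┃+                             ┃          
   ┃~~~                           ┃          
   ┃   ~~~~~~          ++++++++++ ┃━━━━━━━━━━
   ┃         ~~~~~                ┃━━┛       
   ┃           .. ~~~~~           ┃          
   ┃           ..    ~~~~~~~~     ┃          
   ┗━━━━━━━━━━━━━━━━━━━━━━━━━━━━━━┛          
                                             
                                             


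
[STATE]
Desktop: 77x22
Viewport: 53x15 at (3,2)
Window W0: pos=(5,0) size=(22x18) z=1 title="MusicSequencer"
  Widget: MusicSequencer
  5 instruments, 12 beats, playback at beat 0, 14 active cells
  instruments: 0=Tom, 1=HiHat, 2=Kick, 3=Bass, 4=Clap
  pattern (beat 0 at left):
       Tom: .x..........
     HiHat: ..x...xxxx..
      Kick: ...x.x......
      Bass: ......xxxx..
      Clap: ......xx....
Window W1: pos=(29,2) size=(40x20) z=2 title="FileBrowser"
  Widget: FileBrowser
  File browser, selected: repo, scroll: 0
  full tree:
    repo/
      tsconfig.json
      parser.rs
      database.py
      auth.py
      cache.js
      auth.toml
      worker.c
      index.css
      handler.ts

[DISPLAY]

  ┠────────────────────┨  ┏━━━━━━━━━━━━━━━━━━━━━━━━━━
  ┃      ▼12345678901  ┃  ┃ FileBrowser              
  ┃   Tom·█··········  ┃  ┠──────────────────────────
  ┃ HiHat··█···████··  ┃  ┃> [-] repo/               
  ┃  Kick···█·█······  ┃  ┃    tsconfig.json         
  ┃  Bass······████··  ┃  ┃    parser.rs             
  ┃  Clap······██····  ┃  ┃    database.py           
  ┃                    ┃  ┃    auth.py               
  ┃                    ┃  ┃    cache.js              
  ┃                    ┃  ┃    auth.toml             
  ┃                    ┃  ┃    worker.c              
  ┃                    ┃  ┃    index.css             
  ┃                    ┃  ┃    handler.ts            
  ┃                    ┃  ┃                          
  ┃                    ┃  ┃                          


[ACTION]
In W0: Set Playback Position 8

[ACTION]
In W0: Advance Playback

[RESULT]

  ┠────────────────────┨  ┏━━━━━━━━━━━━━━━━━━━━━━━━━━
  ┃      012345678▼01  ┃  ┃ FileBrowser              
  ┃   Tom·█··········  ┃  ┠──────────────────────────
  ┃ HiHat··█···████··  ┃  ┃> [-] repo/               
  ┃  Kick···█·█······  ┃  ┃    tsconfig.json         
  ┃  Bass······████··  ┃  ┃    parser.rs             
  ┃  Clap······██····  ┃  ┃    database.py           
  ┃                    ┃  ┃    auth.py               
  ┃                    ┃  ┃    cache.js              
  ┃                    ┃  ┃    auth.toml             
  ┃                    ┃  ┃    worker.c              
  ┃                    ┃  ┃    index.css             
  ┃                    ┃  ┃    handler.ts            
  ┃                    ┃  ┃                          
  ┃                    ┃  ┃                          


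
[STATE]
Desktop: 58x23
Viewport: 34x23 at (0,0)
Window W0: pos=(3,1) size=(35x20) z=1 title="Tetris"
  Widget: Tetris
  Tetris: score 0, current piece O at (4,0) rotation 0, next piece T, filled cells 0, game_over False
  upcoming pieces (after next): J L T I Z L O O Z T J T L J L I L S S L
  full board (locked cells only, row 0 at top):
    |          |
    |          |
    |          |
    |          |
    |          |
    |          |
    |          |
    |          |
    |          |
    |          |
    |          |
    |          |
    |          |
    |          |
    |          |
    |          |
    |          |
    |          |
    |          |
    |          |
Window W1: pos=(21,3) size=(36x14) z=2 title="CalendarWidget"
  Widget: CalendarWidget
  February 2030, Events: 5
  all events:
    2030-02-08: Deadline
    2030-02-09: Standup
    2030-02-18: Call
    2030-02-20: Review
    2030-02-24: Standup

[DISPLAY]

                                  
   ┏━━━━━━━━━━━━━━━━━━━━━━━━━━━━━━
   ┃ Tetris                       
   ┠─────────────────┏━━━━━━━━━━━━
   ┃          │Next: ┃ CalendarWid
   ┃          │ ▒    ┠────────────
   ┃          │▒▒▒   ┃          Fe
   ┃          │      ┃Mo Tu We Th 
   ┃          │      ┃            
   ┃          │      ┃ 4  5  6  7 
   ┃          │Score:┃11 12 13 14 
   ┃          │0     ┃18* 19 20* 2
   ┃          │      ┃25 26 27 28 
   ┃          │      ┃            
   ┃          │      ┃            
   ┃          │      ┃            
   ┃          │      ┗━━━━━━━━━━━━
   ┃          │                   
   ┃          │                   
   ┃          │                   
   ┗━━━━━━━━━━━━━━━━━━━━━━━━━━━━━━
                                  
                                  


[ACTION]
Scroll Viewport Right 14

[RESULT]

                                  
━━━━━━━━━━━━━━━━━━━━━━━┓          
                       ┃          
───────┏━━━━━━━━━━━━━━━━━━━━━━━━━━
│Next: ┃ CalendarWidget           
│ ▒    ┠──────────────────────────
│▒▒▒   ┃          February 2030   
│      ┃Mo Tu We Th Fr Sa Su      
│      ┃             1  2  3      
│      ┃ 4  5  6  7  8*  9* 10    
│Score:┃11 12 13 14 15 16 17      
│0     ┃18* 19 20* 21 22 23 24*   
│      ┃25 26 27 28               
│      ┃                          
│      ┃                          
│      ┃                          
│      ┗━━━━━━━━━━━━━━━━━━━━━━━━━━
│                      ┃          
│                      ┃          
│                      ┃          
━━━━━━━━━━━━━━━━━━━━━━━┛          
                                  
                                  


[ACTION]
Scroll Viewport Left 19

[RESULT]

                                  
   ┏━━━━━━━━━━━━━━━━━━━━━━━━━━━━━━
   ┃ Tetris                       
   ┠─────────────────┏━━━━━━━━━━━━
   ┃          │Next: ┃ CalendarWid
   ┃          │ ▒    ┠────────────
   ┃          │▒▒▒   ┃          Fe
   ┃          │      ┃Mo Tu We Th 
   ┃          │      ┃            
   ┃          │      ┃ 4  5  6  7 
   ┃          │Score:┃11 12 13 14 
   ┃          │0     ┃18* 19 20* 2
   ┃          │      ┃25 26 27 28 
   ┃          │      ┃            
   ┃          │      ┃            
   ┃          │      ┃            
   ┃          │      ┗━━━━━━━━━━━━
   ┃          │                   
   ┃          │                   
   ┃          │                   
   ┗━━━━━━━━━━━━━━━━━━━━━━━━━━━━━━
                                  
                                  
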